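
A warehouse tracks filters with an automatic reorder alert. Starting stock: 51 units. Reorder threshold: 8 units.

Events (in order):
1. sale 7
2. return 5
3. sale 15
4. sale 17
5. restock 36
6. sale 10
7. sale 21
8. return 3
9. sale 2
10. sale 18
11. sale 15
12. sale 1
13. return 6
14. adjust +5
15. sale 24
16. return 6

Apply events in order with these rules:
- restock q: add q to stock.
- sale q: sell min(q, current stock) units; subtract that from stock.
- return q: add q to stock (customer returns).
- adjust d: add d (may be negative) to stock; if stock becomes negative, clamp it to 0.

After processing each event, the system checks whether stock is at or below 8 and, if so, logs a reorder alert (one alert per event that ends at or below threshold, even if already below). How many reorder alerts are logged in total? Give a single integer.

Processing events:
Start: stock = 51
  Event 1 (sale 7): sell min(7,51)=7. stock: 51 - 7 = 44. total_sold = 7
  Event 2 (return 5): 44 + 5 = 49
  Event 3 (sale 15): sell min(15,49)=15. stock: 49 - 15 = 34. total_sold = 22
  Event 4 (sale 17): sell min(17,34)=17. stock: 34 - 17 = 17. total_sold = 39
  Event 5 (restock 36): 17 + 36 = 53
  Event 6 (sale 10): sell min(10,53)=10. stock: 53 - 10 = 43. total_sold = 49
  Event 7 (sale 21): sell min(21,43)=21. stock: 43 - 21 = 22. total_sold = 70
  Event 8 (return 3): 22 + 3 = 25
  Event 9 (sale 2): sell min(2,25)=2. stock: 25 - 2 = 23. total_sold = 72
  Event 10 (sale 18): sell min(18,23)=18. stock: 23 - 18 = 5. total_sold = 90
  Event 11 (sale 15): sell min(15,5)=5. stock: 5 - 5 = 0. total_sold = 95
  Event 12 (sale 1): sell min(1,0)=0. stock: 0 - 0 = 0. total_sold = 95
  Event 13 (return 6): 0 + 6 = 6
  Event 14 (adjust +5): 6 + 5 = 11
  Event 15 (sale 24): sell min(24,11)=11. stock: 11 - 11 = 0. total_sold = 106
  Event 16 (return 6): 0 + 6 = 6
Final: stock = 6, total_sold = 106

Checking against threshold 8:
  After event 1: stock=44 > 8
  After event 2: stock=49 > 8
  After event 3: stock=34 > 8
  After event 4: stock=17 > 8
  After event 5: stock=53 > 8
  After event 6: stock=43 > 8
  After event 7: stock=22 > 8
  After event 8: stock=25 > 8
  After event 9: stock=23 > 8
  After event 10: stock=5 <= 8 -> ALERT
  After event 11: stock=0 <= 8 -> ALERT
  After event 12: stock=0 <= 8 -> ALERT
  After event 13: stock=6 <= 8 -> ALERT
  After event 14: stock=11 > 8
  After event 15: stock=0 <= 8 -> ALERT
  After event 16: stock=6 <= 8 -> ALERT
Alert events: [10, 11, 12, 13, 15, 16]. Count = 6

Answer: 6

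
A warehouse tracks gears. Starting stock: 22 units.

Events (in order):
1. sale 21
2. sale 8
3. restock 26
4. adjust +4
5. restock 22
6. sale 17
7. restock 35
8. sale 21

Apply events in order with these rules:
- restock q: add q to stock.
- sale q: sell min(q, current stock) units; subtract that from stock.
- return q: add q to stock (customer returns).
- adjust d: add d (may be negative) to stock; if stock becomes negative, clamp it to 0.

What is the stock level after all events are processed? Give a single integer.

Answer: 49

Derivation:
Processing events:
Start: stock = 22
  Event 1 (sale 21): sell min(21,22)=21. stock: 22 - 21 = 1. total_sold = 21
  Event 2 (sale 8): sell min(8,1)=1. stock: 1 - 1 = 0. total_sold = 22
  Event 3 (restock 26): 0 + 26 = 26
  Event 4 (adjust +4): 26 + 4 = 30
  Event 5 (restock 22): 30 + 22 = 52
  Event 6 (sale 17): sell min(17,52)=17. stock: 52 - 17 = 35. total_sold = 39
  Event 7 (restock 35): 35 + 35 = 70
  Event 8 (sale 21): sell min(21,70)=21. stock: 70 - 21 = 49. total_sold = 60
Final: stock = 49, total_sold = 60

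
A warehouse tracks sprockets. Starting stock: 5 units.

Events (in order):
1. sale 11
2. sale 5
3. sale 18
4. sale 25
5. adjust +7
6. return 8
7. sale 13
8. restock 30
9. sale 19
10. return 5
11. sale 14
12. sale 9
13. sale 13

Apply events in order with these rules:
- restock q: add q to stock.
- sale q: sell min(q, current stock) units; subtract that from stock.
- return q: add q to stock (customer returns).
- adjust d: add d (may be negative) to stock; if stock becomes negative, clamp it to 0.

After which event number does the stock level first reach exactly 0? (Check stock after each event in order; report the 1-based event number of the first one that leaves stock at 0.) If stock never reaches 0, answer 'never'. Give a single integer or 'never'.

Processing events:
Start: stock = 5
  Event 1 (sale 11): sell min(11,5)=5. stock: 5 - 5 = 0. total_sold = 5
  Event 2 (sale 5): sell min(5,0)=0. stock: 0 - 0 = 0. total_sold = 5
  Event 3 (sale 18): sell min(18,0)=0. stock: 0 - 0 = 0. total_sold = 5
  Event 4 (sale 25): sell min(25,0)=0. stock: 0 - 0 = 0. total_sold = 5
  Event 5 (adjust +7): 0 + 7 = 7
  Event 6 (return 8): 7 + 8 = 15
  Event 7 (sale 13): sell min(13,15)=13. stock: 15 - 13 = 2. total_sold = 18
  Event 8 (restock 30): 2 + 30 = 32
  Event 9 (sale 19): sell min(19,32)=19. stock: 32 - 19 = 13. total_sold = 37
  Event 10 (return 5): 13 + 5 = 18
  Event 11 (sale 14): sell min(14,18)=14. stock: 18 - 14 = 4. total_sold = 51
  Event 12 (sale 9): sell min(9,4)=4. stock: 4 - 4 = 0. total_sold = 55
  Event 13 (sale 13): sell min(13,0)=0. stock: 0 - 0 = 0. total_sold = 55
Final: stock = 0, total_sold = 55

First zero at event 1.

Answer: 1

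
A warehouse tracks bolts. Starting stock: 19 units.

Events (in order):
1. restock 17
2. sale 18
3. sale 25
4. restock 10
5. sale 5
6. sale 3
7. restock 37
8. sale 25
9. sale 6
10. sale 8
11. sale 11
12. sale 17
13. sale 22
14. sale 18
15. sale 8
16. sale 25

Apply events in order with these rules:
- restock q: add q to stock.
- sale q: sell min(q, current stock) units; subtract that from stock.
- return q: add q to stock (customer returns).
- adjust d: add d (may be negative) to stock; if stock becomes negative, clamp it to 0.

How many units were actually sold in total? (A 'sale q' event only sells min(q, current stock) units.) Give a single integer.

Processing events:
Start: stock = 19
  Event 1 (restock 17): 19 + 17 = 36
  Event 2 (sale 18): sell min(18,36)=18. stock: 36 - 18 = 18. total_sold = 18
  Event 3 (sale 25): sell min(25,18)=18. stock: 18 - 18 = 0. total_sold = 36
  Event 4 (restock 10): 0 + 10 = 10
  Event 5 (sale 5): sell min(5,10)=5. stock: 10 - 5 = 5. total_sold = 41
  Event 6 (sale 3): sell min(3,5)=3. stock: 5 - 3 = 2. total_sold = 44
  Event 7 (restock 37): 2 + 37 = 39
  Event 8 (sale 25): sell min(25,39)=25. stock: 39 - 25 = 14. total_sold = 69
  Event 9 (sale 6): sell min(6,14)=6. stock: 14 - 6 = 8. total_sold = 75
  Event 10 (sale 8): sell min(8,8)=8. stock: 8 - 8 = 0. total_sold = 83
  Event 11 (sale 11): sell min(11,0)=0. stock: 0 - 0 = 0. total_sold = 83
  Event 12 (sale 17): sell min(17,0)=0. stock: 0 - 0 = 0. total_sold = 83
  Event 13 (sale 22): sell min(22,0)=0. stock: 0 - 0 = 0. total_sold = 83
  Event 14 (sale 18): sell min(18,0)=0. stock: 0 - 0 = 0. total_sold = 83
  Event 15 (sale 8): sell min(8,0)=0. stock: 0 - 0 = 0. total_sold = 83
  Event 16 (sale 25): sell min(25,0)=0. stock: 0 - 0 = 0. total_sold = 83
Final: stock = 0, total_sold = 83

Answer: 83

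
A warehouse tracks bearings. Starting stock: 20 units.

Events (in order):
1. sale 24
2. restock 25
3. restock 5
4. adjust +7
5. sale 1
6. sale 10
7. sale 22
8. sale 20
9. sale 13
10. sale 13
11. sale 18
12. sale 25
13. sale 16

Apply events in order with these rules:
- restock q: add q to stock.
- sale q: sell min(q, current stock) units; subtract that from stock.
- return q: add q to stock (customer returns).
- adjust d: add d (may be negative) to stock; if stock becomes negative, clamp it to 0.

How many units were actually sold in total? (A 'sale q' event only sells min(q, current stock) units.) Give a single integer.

Processing events:
Start: stock = 20
  Event 1 (sale 24): sell min(24,20)=20. stock: 20 - 20 = 0. total_sold = 20
  Event 2 (restock 25): 0 + 25 = 25
  Event 3 (restock 5): 25 + 5 = 30
  Event 4 (adjust +7): 30 + 7 = 37
  Event 5 (sale 1): sell min(1,37)=1. stock: 37 - 1 = 36. total_sold = 21
  Event 6 (sale 10): sell min(10,36)=10. stock: 36 - 10 = 26. total_sold = 31
  Event 7 (sale 22): sell min(22,26)=22. stock: 26 - 22 = 4. total_sold = 53
  Event 8 (sale 20): sell min(20,4)=4. stock: 4 - 4 = 0. total_sold = 57
  Event 9 (sale 13): sell min(13,0)=0. stock: 0 - 0 = 0. total_sold = 57
  Event 10 (sale 13): sell min(13,0)=0. stock: 0 - 0 = 0. total_sold = 57
  Event 11 (sale 18): sell min(18,0)=0. stock: 0 - 0 = 0. total_sold = 57
  Event 12 (sale 25): sell min(25,0)=0. stock: 0 - 0 = 0. total_sold = 57
  Event 13 (sale 16): sell min(16,0)=0. stock: 0 - 0 = 0. total_sold = 57
Final: stock = 0, total_sold = 57

Answer: 57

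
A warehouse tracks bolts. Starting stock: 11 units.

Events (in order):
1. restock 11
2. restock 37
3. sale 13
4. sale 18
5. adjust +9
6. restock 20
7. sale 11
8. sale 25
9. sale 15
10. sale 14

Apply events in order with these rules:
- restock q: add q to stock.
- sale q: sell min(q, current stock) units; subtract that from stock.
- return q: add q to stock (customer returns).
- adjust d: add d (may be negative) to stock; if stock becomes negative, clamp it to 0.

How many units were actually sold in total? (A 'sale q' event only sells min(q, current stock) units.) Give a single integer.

Answer: 88

Derivation:
Processing events:
Start: stock = 11
  Event 1 (restock 11): 11 + 11 = 22
  Event 2 (restock 37): 22 + 37 = 59
  Event 3 (sale 13): sell min(13,59)=13. stock: 59 - 13 = 46. total_sold = 13
  Event 4 (sale 18): sell min(18,46)=18. stock: 46 - 18 = 28. total_sold = 31
  Event 5 (adjust +9): 28 + 9 = 37
  Event 6 (restock 20): 37 + 20 = 57
  Event 7 (sale 11): sell min(11,57)=11. stock: 57 - 11 = 46. total_sold = 42
  Event 8 (sale 25): sell min(25,46)=25. stock: 46 - 25 = 21. total_sold = 67
  Event 9 (sale 15): sell min(15,21)=15. stock: 21 - 15 = 6. total_sold = 82
  Event 10 (sale 14): sell min(14,6)=6. stock: 6 - 6 = 0. total_sold = 88
Final: stock = 0, total_sold = 88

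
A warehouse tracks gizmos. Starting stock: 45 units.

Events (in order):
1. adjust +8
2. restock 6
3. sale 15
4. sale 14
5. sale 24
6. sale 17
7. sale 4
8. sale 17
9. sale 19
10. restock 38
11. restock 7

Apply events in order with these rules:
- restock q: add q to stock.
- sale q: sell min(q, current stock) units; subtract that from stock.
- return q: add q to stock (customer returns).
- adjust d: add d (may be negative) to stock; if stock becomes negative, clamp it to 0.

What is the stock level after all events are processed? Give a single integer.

Processing events:
Start: stock = 45
  Event 1 (adjust +8): 45 + 8 = 53
  Event 2 (restock 6): 53 + 6 = 59
  Event 3 (sale 15): sell min(15,59)=15. stock: 59 - 15 = 44. total_sold = 15
  Event 4 (sale 14): sell min(14,44)=14. stock: 44 - 14 = 30. total_sold = 29
  Event 5 (sale 24): sell min(24,30)=24. stock: 30 - 24 = 6. total_sold = 53
  Event 6 (sale 17): sell min(17,6)=6. stock: 6 - 6 = 0. total_sold = 59
  Event 7 (sale 4): sell min(4,0)=0. stock: 0 - 0 = 0. total_sold = 59
  Event 8 (sale 17): sell min(17,0)=0. stock: 0 - 0 = 0. total_sold = 59
  Event 9 (sale 19): sell min(19,0)=0. stock: 0 - 0 = 0. total_sold = 59
  Event 10 (restock 38): 0 + 38 = 38
  Event 11 (restock 7): 38 + 7 = 45
Final: stock = 45, total_sold = 59

Answer: 45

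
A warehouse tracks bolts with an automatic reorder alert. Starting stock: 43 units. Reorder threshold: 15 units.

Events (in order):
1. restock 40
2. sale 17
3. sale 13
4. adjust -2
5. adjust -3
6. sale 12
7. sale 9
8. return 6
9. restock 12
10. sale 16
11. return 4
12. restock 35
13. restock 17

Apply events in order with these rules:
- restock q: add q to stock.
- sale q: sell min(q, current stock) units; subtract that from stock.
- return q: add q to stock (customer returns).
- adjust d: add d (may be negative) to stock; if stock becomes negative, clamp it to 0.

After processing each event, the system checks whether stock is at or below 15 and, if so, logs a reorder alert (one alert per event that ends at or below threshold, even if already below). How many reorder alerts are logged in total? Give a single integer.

Processing events:
Start: stock = 43
  Event 1 (restock 40): 43 + 40 = 83
  Event 2 (sale 17): sell min(17,83)=17. stock: 83 - 17 = 66. total_sold = 17
  Event 3 (sale 13): sell min(13,66)=13. stock: 66 - 13 = 53. total_sold = 30
  Event 4 (adjust -2): 53 + -2 = 51
  Event 5 (adjust -3): 51 + -3 = 48
  Event 6 (sale 12): sell min(12,48)=12. stock: 48 - 12 = 36. total_sold = 42
  Event 7 (sale 9): sell min(9,36)=9. stock: 36 - 9 = 27. total_sold = 51
  Event 8 (return 6): 27 + 6 = 33
  Event 9 (restock 12): 33 + 12 = 45
  Event 10 (sale 16): sell min(16,45)=16. stock: 45 - 16 = 29. total_sold = 67
  Event 11 (return 4): 29 + 4 = 33
  Event 12 (restock 35): 33 + 35 = 68
  Event 13 (restock 17): 68 + 17 = 85
Final: stock = 85, total_sold = 67

Checking against threshold 15:
  After event 1: stock=83 > 15
  After event 2: stock=66 > 15
  After event 3: stock=53 > 15
  After event 4: stock=51 > 15
  After event 5: stock=48 > 15
  After event 6: stock=36 > 15
  After event 7: stock=27 > 15
  After event 8: stock=33 > 15
  After event 9: stock=45 > 15
  After event 10: stock=29 > 15
  After event 11: stock=33 > 15
  After event 12: stock=68 > 15
  After event 13: stock=85 > 15
Alert events: []. Count = 0

Answer: 0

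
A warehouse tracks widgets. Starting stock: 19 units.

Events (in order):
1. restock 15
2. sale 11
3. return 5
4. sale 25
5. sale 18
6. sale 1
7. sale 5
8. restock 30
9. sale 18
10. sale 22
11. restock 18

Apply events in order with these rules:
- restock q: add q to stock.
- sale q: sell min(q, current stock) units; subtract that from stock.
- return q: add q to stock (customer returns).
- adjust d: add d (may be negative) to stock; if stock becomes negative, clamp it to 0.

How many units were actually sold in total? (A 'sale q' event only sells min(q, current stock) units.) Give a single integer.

Processing events:
Start: stock = 19
  Event 1 (restock 15): 19 + 15 = 34
  Event 2 (sale 11): sell min(11,34)=11. stock: 34 - 11 = 23. total_sold = 11
  Event 3 (return 5): 23 + 5 = 28
  Event 4 (sale 25): sell min(25,28)=25. stock: 28 - 25 = 3. total_sold = 36
  Event 5 (sale 18): sell min(18,3)=3. stock: 3 - 3 = 0. total_sold = 39
  Event 6 (sale 1): sell min(1,0)=0. stock: 0 - 0 = 0. total_sold = 39
  Event 7 (sale 5): sell min(5,0)=0. stock: 0 - 0 = 0. total_sold = 39
  Event 8 (restock 30): 0 + 30 = 30
  Event 9 (sale 18): sell min(18,30)=18. stock: 30 - 18 = 12. total_sold = 57
  Event 10 (sale 22): sell min(22,12)=12. stock: 12 - 12 = 0. total_sold = 69
  Event 11 (restock 18): 0 + 18 = 18
Final: stock = 18, total_sold = 69

Answer: 69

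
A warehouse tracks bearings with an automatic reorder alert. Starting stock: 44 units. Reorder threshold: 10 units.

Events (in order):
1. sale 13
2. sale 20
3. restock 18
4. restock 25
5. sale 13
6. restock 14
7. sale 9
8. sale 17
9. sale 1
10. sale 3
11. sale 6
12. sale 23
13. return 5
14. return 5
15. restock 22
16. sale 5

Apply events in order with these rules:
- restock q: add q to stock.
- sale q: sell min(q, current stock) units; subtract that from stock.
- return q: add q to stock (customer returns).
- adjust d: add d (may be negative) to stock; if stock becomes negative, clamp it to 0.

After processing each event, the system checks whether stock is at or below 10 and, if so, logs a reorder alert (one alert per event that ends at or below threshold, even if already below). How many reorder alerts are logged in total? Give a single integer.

Processing events:
Start: stock = 44
  Event 1 (sale 13): sell min(13,44)=13. stock: 44 - 13 = 31. total_sold = 13
  Event 2 (sale 20): sell min(20,31)=20. stock: 31 - 20 = 11. total_sold = 33
  Event 3 (restock 18): 11 + 18 = 29
  Event 4 (restock 25): 29 + 25 = 54
  Event 5 (sale 13): sell min(13,54)=13. stock: 54 - 13 = 41. total_sold = 46
  Event 6 (restock 14): 41 + 14 = 55
  Event 7 (sale 9): sell min(9,55)=9. stock: 55 - 9 = 46. total_sold = 55
  Event 8 (sale 17): sell min(17,46)=17. stock: 46 - 17 = 29. total_sold = 72
  Event 9 (sale 1): sell min(1,29)=1. stock: 29 - 1 = 28. total_sold = 73
  Event 10 (sale 3): sell min(3,28)=3. stock: 28 - 3 = 25. total_sold = 76
  Event 11 (sale 6): sell min(6,25)=6. stock: 25 - 6 = 19. total_sold = 82
  Event 12 (sale 23): sell min(23,19)=19. stock: 19 - 19 = 0. total_sold = 101
  Event 13 (return 5): 0 + 5 = 5
  Event 14 (return 5): 5 + 5 = 10
  Event 15 (restock 22): 10 + 22 = 32
  Event 16 (sale 5): sell min(5,32)=5. stock: 32 - 5 = 27. total_sold = 106
Final: stock = 27, total_sold = 106

Checking against threshold 10:
  After event 1: stock=31 > 10
  After event 2: stock=11 > 10
  After event 3: stock=29 > 10
  After event 4: stock=54 > 10
  After event 5: stock=41 > 10
  After event 6: stock=55 > 10
  After event 7: stock=46 > 10
  After event 8: stock=29 > 10
  After event 9: stock=28 > 10
  After event 10: stock=25 > 10
  After event 11: stock=19 > 10
  After event 12: stock=0 <= 10 -> ALERT
  After event 13: stock=5 <= 10 -> ALERT
  After event 14: stock=10 <= 10 -> ALERT
  After event 15: stock=32 > 10
  After event 16: stock=27 > 10
Alert events: [12, 13, 14]. Count = 3

Answer: 3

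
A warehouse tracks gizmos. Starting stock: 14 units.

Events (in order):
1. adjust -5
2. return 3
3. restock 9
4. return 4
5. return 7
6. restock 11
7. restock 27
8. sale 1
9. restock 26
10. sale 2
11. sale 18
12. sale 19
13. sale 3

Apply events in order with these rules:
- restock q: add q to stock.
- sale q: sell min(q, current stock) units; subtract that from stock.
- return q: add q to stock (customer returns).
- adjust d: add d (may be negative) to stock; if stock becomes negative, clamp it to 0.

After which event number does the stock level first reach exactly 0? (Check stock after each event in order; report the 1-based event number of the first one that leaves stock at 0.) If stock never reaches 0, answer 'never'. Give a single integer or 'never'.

Processing events:
Start: stock = 14
  Event 1 (adjust -5): 14 + -5 = 9
  Event 2 (return 3): 9 + 3 = 12
  Event 3 (restock 9): 12 + 9 = 21
  Event 4 (return 4): 21 + 4 = 25
  Event 5 (return 7): 25 + 7 = 32
  Event 6 (restock 11): 32 + 11 = 43
  Event 7 (restock 27): 43 + 27 = 70
  Event 8 (sale 1): sell min(1,70)=1. stock: 70 - 1 = 69. total_sold = 1
  Event 9 (restock 26): 69 + 26 = 95
  Event 10 (sale 2): sell min(2,95)=2. stock: 95 - 2 = 93. total_sold = 3
  Event 11 (sale 18): sell min(18,93)=18. stock: 93 - 18 = 75. total_sold = 21
  Event 12 (sale 19): sell min(19,75)=19. stock: 75 - 19 = 56. total_sold = 40
  Event 13 (sale 3): sell min(3,56)=3. stock: 56 - 3 = 53. total_sold = 43
Final: stock = 53, total_sold = 43

Stock never reaches 0.

Answer: never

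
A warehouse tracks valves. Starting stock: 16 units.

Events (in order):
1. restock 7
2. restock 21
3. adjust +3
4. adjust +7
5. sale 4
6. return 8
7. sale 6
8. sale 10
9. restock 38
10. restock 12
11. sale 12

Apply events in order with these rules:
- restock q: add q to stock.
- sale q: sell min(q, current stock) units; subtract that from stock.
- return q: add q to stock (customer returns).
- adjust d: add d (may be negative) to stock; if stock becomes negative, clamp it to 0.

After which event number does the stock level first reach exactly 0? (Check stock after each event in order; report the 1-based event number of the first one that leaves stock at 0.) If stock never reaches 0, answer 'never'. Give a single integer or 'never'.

Answer: never

Derivation:
Processing events:
Start: stock = 16
  Event 1 (restock 7): 16 + 7 = 23
  Event 2 (restock 21): 23 + 21 = 44
  Event 3 (adjust +3): 44 + 3 = 47
  Event 4 (adjust +7): 47 + 7 = 54
  Event 5 (sale 4): sell min(4,54)=4. stock: 54 - 4 = 50. total_sold = 4
  Event 6 (return 8): 50 + 8 = 58
  Event 7 (sale 6): sell min(6,58)=6. stock: 58 - 6 = 52. total_sold = 10
  Event 8 (sale 10): sell min(10,52)=10. stock: 52 - 10 = 42. total_sold = 20
  Event 9 (restock 38): 42 + 38 = 80
  Event 10 (restock 12): 80 + 12 = 92
  Event 11 (sale 12): sell min(12,92)=12. stock: 92 - 12 = 80. total_sold = 32
Final: stock = 80, total_sold = 32

Stock never reaches 0.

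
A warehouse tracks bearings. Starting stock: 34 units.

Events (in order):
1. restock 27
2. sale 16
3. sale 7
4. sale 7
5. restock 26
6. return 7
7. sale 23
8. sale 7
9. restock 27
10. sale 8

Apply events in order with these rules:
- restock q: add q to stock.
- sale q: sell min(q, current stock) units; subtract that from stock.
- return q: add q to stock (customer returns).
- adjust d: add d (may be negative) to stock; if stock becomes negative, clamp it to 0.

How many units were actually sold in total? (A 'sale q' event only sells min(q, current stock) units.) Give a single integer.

Answer: 68

Derivation:
Processing events:
Start: stock = 34
  Event 1 (restock 27): 34 + 27 = 61
  Event 2 (sale 16): sell min(16,61)=16. stock: 61 - 16 = 45. total_sold = 16
  Event 3 (sale 7): sell min(7,45)=7. stock: 45 - 7 = 38. total_sold = 23
  Event 4 (sale 7): sell min(7,38)=7. stock: 38 - 7 = 31. total_sold = 30
  Event 5 (restock 26): 31 + 26 = 57
  Event 6 (return 7): 57 + 7 = 64
  Event 7 (sale 23): sell min(23,64)=23. stock: 64 - 23 = 41. total_sold = 53
  Event 8 (sale 7): sell min(7,41)=7. stock: 41 - 7 = 34. total_sold = 60
  Event 9 (restock 27): 34 + 27 = 61
  Event 10 (sale 8): sell min(8,61)=8. stock: 61 - 8 = 53. total_sold = 68
Final: stock = 53, total_sold = 68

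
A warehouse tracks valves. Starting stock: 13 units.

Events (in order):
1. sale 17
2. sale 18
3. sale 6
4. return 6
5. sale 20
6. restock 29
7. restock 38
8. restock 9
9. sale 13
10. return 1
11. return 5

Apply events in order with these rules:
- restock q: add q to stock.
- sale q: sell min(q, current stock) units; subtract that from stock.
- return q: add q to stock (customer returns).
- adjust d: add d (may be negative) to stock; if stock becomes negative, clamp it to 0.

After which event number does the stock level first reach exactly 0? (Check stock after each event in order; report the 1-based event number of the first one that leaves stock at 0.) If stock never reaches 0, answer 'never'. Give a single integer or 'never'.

Answer: 1

Derivation:
Processing events:
Start: stock = 13
  Event 1 (sale 17): sell min(17,13)=13. stock: 13 - 13 = 0. total_sold = 13
  Event 2 (sale 18): sell min(18,0)=0. stock: 0 - 0 = 0. total_sold = 13
  Event 3 (sale 6): sell min(6,0)=0. stock: 0 - 0 = 0. total_sold = 13
  Event 4 (return 6): 0 + 6 = 6
  Event 5 (sale 20): sell min(20,6)=6. stock: 6 - 6 = 0. total_sold = 19
  Event 6 (restock 29): 0 + 29 = 29
  Event 7 (restock 38): 29 + 38 = 67
  Event 8 (restock 9): 67 + 9 = 76
  Event 9 (sale 13): sell min(13,76)=13. stock: 76 - 13 = 63. total_sold = 32
  Event 10 (return 1): 63 + 1 = 64
  Event 11 (return 5): 64 + 5 = 69
Final: stock = 69, total_sold = 32

First zero at event 1.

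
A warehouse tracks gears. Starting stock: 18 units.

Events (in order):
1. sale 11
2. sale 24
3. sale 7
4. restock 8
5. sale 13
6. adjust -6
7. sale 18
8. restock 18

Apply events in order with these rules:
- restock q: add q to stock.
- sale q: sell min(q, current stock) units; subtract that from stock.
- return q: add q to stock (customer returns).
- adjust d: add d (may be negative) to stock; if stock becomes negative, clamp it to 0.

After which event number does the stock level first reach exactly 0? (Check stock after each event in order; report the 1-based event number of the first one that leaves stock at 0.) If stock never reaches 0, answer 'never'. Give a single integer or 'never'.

Answer: 2

Derivation:
Processing events:
Start: stock = 18
  Event 1 (sale 11): sell min(11,18)=11. stock: 18 - 11 = 7. total_sold = 11
  Event 2 (sale 24): sell min(24,7)=7. stock: 7 - 7 = 0. total_sold = 18
  Event 3 (sale 7): sell min(7,0)=0. stock: 0 - 0 = 0. total_sold = 18
  Event 4 (restock 8): 0 + 8 = 8
  Event 5 (sale 13): sell min(13,8)=8. stock: 8 - 8 = 0. total_sold = 26
  Event 6 (adjust -6): 0 + -6 = 0 (clamped to 0)
  Event 7 (sale 18): sell min(18,0)=0. stock: 0 - 0 = 0. total_sold = 26
  Event 8 (restock 18): 0 + 18 = 18
Final: stock = 18, total_sold = 26

First zero at event 2.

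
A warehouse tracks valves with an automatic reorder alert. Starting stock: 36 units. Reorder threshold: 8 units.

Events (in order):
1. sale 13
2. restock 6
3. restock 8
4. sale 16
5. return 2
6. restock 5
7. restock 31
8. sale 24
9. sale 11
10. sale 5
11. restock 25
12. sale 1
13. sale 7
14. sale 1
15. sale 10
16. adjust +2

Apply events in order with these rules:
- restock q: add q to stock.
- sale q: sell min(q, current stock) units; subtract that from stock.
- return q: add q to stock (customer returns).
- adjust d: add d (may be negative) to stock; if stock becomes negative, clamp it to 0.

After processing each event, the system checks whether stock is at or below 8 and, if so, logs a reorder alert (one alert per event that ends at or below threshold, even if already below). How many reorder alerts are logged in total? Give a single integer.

Processing events:
Start: stock = 36
  Event 1 (sale 13): sell min(13,36)=13. stock: 36 - 13 = 23. total_sold = 13
  Event 2 (restock 6): 23 + 6 = 29
  Event 3 (restock 8): 29 + 8 = 37
  Event 4 (sale 16): sell min(16,37)=16. stock: 37 - 16 = 21. total_sold = 29
  Event 5 (return 2): 21 + 2 = 23
  Event 6 (restock 5): 23 + 5 = 28
  Event 7 (restock 31): 28 + 31 = 59
  Event 8 (sale 24): sell min(24,59)=24. stock: 59 - 24 = 35. total_sold = 53
  Event 9 (sale 11): sell min(11,35)=11. stock: 35 - 11 = 24. total_sold = 64
  Event 10 (sale 5): sell min(5,24)=5. stock: 24 - 5 = 19. total_sold = 69
  Event 11 (restock 25): 19 + 25 = 44
  Event 12 (sale 1): sell min(1,44)=1. stock: 44 - 1 = 43. total_sold = 70
  Event 13 (sale 7): sell min(7,43)=7. stock: 43 - 7 = 36. total_sold = 77
  Event 14 (sale 1): sell min(1,36)=1. stock: 36 - 1 = 35. total_sold = 78
  Event 15 (sale 10): sell min(10,35)=10. stock: 35 - 10 = 25. total_sold = 88
  Event 16 (adjust +2): 25 + 2 = 27
Final: stock = 27, total_sold = 88

Checking against threshold 8:
  After event 1: stock=23 > 8
  After event 2: stock=29 > 8
  After event 3: stock=37 > 8
  After event 4: stock=21 > 8
  After event 5: stock=23 > 8
  After event 6: stock=28 > 8
  After event 7: stock=59 > 8
  After event 8: stock=35 > 8
  After event 9: stock=24 > 8
  After event 10: stock=19 > 8
  After event 11: stock=44 > 8
  After event 12: stock=43 > 8
  After event 13: stock=36 > 8
  After event 14: stock=35 > 8
  After event 15: stock=25 > 8
  After event 16: stock=27 > 8
Alert events: []. Count = 0

Answer: 0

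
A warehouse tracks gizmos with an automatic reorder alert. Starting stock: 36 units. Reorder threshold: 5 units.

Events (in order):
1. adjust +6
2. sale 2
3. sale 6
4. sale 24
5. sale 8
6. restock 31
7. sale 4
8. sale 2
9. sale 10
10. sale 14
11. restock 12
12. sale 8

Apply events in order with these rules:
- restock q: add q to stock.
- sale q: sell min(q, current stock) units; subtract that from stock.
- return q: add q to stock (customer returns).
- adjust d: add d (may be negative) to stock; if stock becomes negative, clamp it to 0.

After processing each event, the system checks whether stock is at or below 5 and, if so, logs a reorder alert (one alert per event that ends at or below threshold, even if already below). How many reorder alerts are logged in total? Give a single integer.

Processing events:
Start: stock = 36
  Event 1 (adjust +6): 36 + 6 = 42
  Event 2 (sale 2): sell min(2,42)=2. stock: 42 - 2 = 40. total_sold = 2
  Event 3 (sale 6): sell min(6,40)=6. stock: 40 - 6 = 34. total_sold = 8
  Event 4 (sale 24): sell min(24,34)=24. stock: 34 - 24 = 10. total_sold = 32
  Event 5 (sale 8): sell min(8,10)=8. stock: 10 - 8 = 2. total_sold = 40
  Event 6 (restock 31): 2 + 31 = 33
  Event 7 (sale 4): sell min(4,33)=4. stock: 33 - 4 = 29. total_sold = 44
  Event 8 (sale 2): sell min(2,29)=2. stock: 29 - 2 = 27. total_sold = 46
  Event 9 (sale 10): sell min(10,27)=10. stock: 27 - 10 = 17. total_sold = 56
  Event 10 (sale 14): sell min(14,17)=14. stock: 17 - 14 = 3. total_sold = 70
  Event 11 (restock 12): 3 + 12 = 15
  Event 12 (sale 8): sell min(8,15)=8. stock: 15 - 8 = 7. total_sold = 78
Final: stock = 7, total_sold = 78

Checking against threshold 5:
  After event 1: stock=42 > 5
  After event 2: stock=40 > 5
  After event 3: stock=34 > 5
  After event 4: stock=10 > 5
  After event 5: stock=2 <= 5 -> ALERT
  After event 6: stock=33 > 5
  After event 7: stock=29 > 5
  After event 8: stock=27 > 5
  After event 9: stock=17 > 5
  After event 10: stock=3 <= 5 -> ALERT
  After event 11: stock=15 > 5
  After event 12: stock=7 > 5
Alert events: [5, 10]. Count = 2

Answer: 2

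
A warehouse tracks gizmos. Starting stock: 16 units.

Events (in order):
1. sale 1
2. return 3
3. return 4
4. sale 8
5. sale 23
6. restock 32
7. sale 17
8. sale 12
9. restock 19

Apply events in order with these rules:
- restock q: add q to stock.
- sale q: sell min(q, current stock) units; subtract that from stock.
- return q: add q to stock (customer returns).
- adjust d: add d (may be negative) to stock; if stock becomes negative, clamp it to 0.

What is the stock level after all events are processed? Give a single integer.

Processing events:
Start: stock = 16
  Event 1 (sale 1): sell min(1,16)=1. stock: 16 - 1 = 15. total_sold = 1
  Event 2 (return 3): 15 + 3 = 18
  Event 3 (return 4): 18 + 4 = 22
  Event 4 (sale 8): sell min(8,22)=8. stock: 22 - 8 = 14. total_sold = 9
  Event 5 (sale 23): sell min(23,14)=14. stock: 14 - 14 = 0. total_sold = 23
  Event 6 (restock 32): 0 + 32 = 32
  Event 7 (sale 17): sell min(17,32)=17. stock: 32 - 17 = 15. total_sold = 40
  Event 8 (sale 12): sell min(12,15)=12. stock: 15 - 12 = 3. total_sold = 52
  Event 9 (restock 19): 3 + 19 = 22
Final: stock = 22, total_sold = 52

Answer: 22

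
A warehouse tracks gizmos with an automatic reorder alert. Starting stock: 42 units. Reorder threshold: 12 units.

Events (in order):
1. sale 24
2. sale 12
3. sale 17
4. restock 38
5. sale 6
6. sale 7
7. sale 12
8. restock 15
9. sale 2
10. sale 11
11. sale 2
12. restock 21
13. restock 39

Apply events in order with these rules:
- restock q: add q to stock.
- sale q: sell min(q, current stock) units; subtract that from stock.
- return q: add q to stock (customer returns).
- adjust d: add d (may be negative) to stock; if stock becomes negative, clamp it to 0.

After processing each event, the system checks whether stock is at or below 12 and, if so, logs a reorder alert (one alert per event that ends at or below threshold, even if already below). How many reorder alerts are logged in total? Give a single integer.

Processing events:
Start: stock = 42
  Event 1 (sale 24): sell min(24,42)=24. stock: 42 - 24 = 18. total_sold = 24
  Event 2 (sale 12): sell min(12,18)=12. stock: 18 - 12 = 6. total_sold = 36
  Event 3 (sale 17): sell min(17,6)=6. stock: 6 - 6 = 0. total_sold = 42
  Event 4 (restock 38): 0 + 38 = 38
  Event 5 (sale 6): sell min(6,38)=6. stock: 38 - 6 = 32. total_sold = 48
  Event 6 (sale 7): sell min(7,32)=7. stock: 32 - 7 = 25. total_sold = 55
  Event 7 (sale 12): sell min(12,25)=12. stock: 25 - 12 = 13. total_sold = 67
  Event 8 (restock 15): 13 + 15 = 28
  Event 9 (sale 2): sell min(2,28)=2. stock: 28 - 2 = 26. total_sold = 69
  Event 10 (sale 11): sell min(11,26)=11. stock: 26 - 11 = 15. total_sold = 80
  Event 11 (sale 2): sell min(2,15)=2. stock: 15 - 2 = 13. total_sold = 82
  Event 12 (restock 21): 13 + 21 = 34
  Event 13 (restock 39): 34 + 39 = 73
Final: stock = 73, total_sold = 82

Checking against threshold 12:
  After event 1: stock=18 > 12
  After event 2: stock=6 <= 12 -> ALERT
  After event 3: stock=0 <= 12 -> ALERT
  After event 4: stock=38 > 12
  After event 5: stock=32 > 12
  After event 6: stock=25 > 12
  After event 7: stock=13 > 12
  After event 8: stock=28 > 12
  After event 9: stock=26 > 12
  After event 10: stock=15 > 12
  After event 11: stock=13 > 12
  After event 12: stock=34 > 12
  After event 13: stock=73 > 12
Alert events: [2, 3]. Count = 2

Answer: 2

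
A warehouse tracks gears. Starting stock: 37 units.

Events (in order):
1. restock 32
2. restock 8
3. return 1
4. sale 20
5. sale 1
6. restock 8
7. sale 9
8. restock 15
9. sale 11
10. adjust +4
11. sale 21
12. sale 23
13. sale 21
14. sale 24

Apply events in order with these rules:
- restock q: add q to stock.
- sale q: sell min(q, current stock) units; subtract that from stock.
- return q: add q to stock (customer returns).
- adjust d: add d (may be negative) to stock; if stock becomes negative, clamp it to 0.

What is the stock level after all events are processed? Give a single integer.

Answer: 0

Derivation:
Processing events:
Start: stock = 37
  Event 1 (restock 32): 37 + 32 = 69
  Event 2 (restock 8): 69 + 8 = 77
  Event 3 (return 1): 77 + 1 = 78
  Event 4 (sale 20): sell min(20,78)=20. stock: 78 - 20 = 58. total_sold = 20
  Event 5 (sale 1): sell min(1,58)=1. stock: 58 - 1 = 57. total_sold = 21
  Event 6 (restock 8): 57 + 8 = 65
  Event 7 (sale 9): sell min(9,65)=9. stock: 65 - 9 = 56. total_sold = 30
  Event 8 (restock 15): 56 + 15 = 71
  Event 9 (sale 11): sell min(11,71)=11. stock: 71 - 11 = 60. total_sold = 41
  Event 10 (adjust +4): 60 + 4 = 64
  Event 11 (sale 21): sell min(21,64)=21. stock: 64 - 21 = 43. total_sold = 62
  Event 12 (sale 23): sell min(23,43)=23. stock: 43 - 23 = 20. total_sold = 85
  Event 13 (sale 21): sell min(21,20)=20. stock: 20 - 20 = 0. total_sold = 105
  Event 14 (sale 24): sell min(24,0)=0. stock: 0 - 0 = 0. total_sold = 105
Final: stock = 0, total_sold = 105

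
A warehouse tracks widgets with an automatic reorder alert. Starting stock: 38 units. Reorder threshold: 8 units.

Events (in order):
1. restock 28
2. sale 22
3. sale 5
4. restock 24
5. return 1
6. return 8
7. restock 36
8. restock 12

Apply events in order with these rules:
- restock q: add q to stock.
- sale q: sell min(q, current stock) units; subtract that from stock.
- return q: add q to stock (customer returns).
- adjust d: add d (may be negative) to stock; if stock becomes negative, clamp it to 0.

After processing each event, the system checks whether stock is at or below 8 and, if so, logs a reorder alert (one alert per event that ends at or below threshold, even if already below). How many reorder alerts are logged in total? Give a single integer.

Answer: 0

Derivation:
Processing events:
Start: stock = 38
  Event 1 (restock 28): 38 + 28 = 66
  Event 2 (sale 22): sell min(22,66)=22. stock: 66 - 22 = 44. total_sold = 22
  Event 3 (sale 5): sell min(5,44)=5. stock: 44 - 5 = 39. total_sold = 27
  Event 4 (restock 24): 39 + 24 = 63
  Event 5 (return 1): 63 + 1 = 64
  Event 6 (return 8): 64 + 8 = 72
  Event 7 (restock 36): 72 + 36 = 108
  Event 8 (restock 12): 108 + 12 = 120
Final: stock = 120, total_sold = 27

Checking against threshold 8:
  After event 1: stock=66 > 8
  After event 2: stock=44 > 8
  After event 3: stock=39 > 8
  After event 4: stock=63 > 8
  After event 5: stock=64 > 8
  After event 6: stock=72 > 8
  After event 7: stock=108 > 8
  After event 8: stock=120 > 8
Alert events: []. Count = 0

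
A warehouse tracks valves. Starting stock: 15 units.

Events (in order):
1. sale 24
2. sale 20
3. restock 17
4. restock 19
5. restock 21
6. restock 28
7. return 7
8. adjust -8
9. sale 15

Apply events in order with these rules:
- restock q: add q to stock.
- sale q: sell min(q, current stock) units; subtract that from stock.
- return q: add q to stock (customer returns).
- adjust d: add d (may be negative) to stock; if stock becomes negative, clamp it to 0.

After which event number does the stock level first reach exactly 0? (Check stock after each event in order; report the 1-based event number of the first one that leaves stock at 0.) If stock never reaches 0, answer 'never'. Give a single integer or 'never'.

Processing events:
Start: stock = 15
  Event 1 (sale 24): sell min(24,15)=15. stock: 15 - 15 = 0. total_sold = 15
  Event 2 (sale 20): sell min(20,0)=0. stock: 0 - 0 = 0. total_sold = 15
  Event 3 (restock 17): 0 + 17 = 17
  Event 4 (restock 19): 17 + 19 = 36
  Event 5 (restock 21): 36 + 21 = 57
  Event 6 (restock 28): 57 + 28 = 85
  Event 7 (return 7): 85 + 7 = 92
  Event 8 (adjust -8): 92 + -8 = 84
  Event 9 (sale 15): sell min(15,84)=15. stock: 84 - 15 = 69. total_sold = 30
Final: stock = 69, total_sold = 30

First zero at event 1.

Answer: 1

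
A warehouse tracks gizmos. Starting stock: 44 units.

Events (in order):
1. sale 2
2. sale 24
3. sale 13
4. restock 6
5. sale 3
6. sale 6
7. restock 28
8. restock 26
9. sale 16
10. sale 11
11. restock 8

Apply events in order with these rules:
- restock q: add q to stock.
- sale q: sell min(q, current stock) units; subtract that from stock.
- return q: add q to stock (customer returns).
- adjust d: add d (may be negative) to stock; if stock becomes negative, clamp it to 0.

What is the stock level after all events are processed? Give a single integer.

Answer: 37

Derivation:
Processing events:
Start: stock = 44
  Event 1 (sale 2): sell min(2,44)=2. stock: 44 - 2 = 42. total_sold = 2
  Event 2 (sale 24): sell min(24,42)=24. stock: 42 - 24 = 18. total_sold = 26
  Event 3 (sale 13): sell min(13,18)=13. stock: 18 - 13 = 5. total_sold = 39
  Event 4 (restock 6): 5 + 6 = 11
  Event 5 (sale 3): sell min(3,11)=3. stock: 11 - 3 = 8. total_sold = 42
  Event 6 (sale 6): sell min(6,8)=6. stock: 8 - 6 = 2. total_sold = 48
  Event 7 (restock 28): 2 + 28 = 30
  Event 8 (restock 26): 30 + 26 = 56
  Event 9 (sale 16): sell min(16,56)=16. stock: 56 - 16 = 40. total_sold = 64
  Event 10 (sale 11): sell min(11,40)=11. stock: 40 - 11 = 29. total_sold = 75
  Event 11 (restock 8): 29 + 8 = 37
Final: stock = 37, total_sold = 75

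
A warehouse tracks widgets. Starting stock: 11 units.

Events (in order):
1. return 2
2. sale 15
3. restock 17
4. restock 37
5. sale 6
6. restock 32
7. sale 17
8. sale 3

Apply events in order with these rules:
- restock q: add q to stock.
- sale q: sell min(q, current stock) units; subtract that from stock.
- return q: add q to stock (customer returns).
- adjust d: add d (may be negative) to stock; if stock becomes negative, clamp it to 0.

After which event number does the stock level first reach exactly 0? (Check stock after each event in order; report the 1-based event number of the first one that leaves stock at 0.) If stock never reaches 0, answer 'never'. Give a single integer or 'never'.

Answer: 2

Derivation:
Processing events:
Start: stock = 11
  Event 1 (return 2): 11 + 2 = 13
  Event 2 (sale 15): sell min(15,13)=13. stock: 13 - 13 = 0. total_sold = 13
  Event 3 (restock 17): 0 + 17 = 17
  Event 4 (restock 37): 17 + 37 = 54
  Event 5 (sale 6): sell min(6,54)=6. stock: 54 - 6 = 48. total_sold = 19
  Event 6 (restock 32): 48 + 32 = 80
  Event 7 (sale 17): sell min(17,80)=17. stock: 80 - 17 = 63. total_sold = 36
  Event 8 (sale 3): sell min(3,63)=3. stock: 63 - 3 = 60. total_sold = 39
Final: stock = 60, total_sold = 39

First zero at event 2.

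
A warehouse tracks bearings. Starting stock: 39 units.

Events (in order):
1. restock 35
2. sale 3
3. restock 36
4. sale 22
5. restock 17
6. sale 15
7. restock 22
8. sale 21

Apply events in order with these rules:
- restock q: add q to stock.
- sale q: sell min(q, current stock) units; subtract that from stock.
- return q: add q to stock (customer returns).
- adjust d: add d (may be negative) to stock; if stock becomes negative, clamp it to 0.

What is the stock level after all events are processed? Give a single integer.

Answer: 88

Derivation:
Processing events:
Start: stock = 39
  Event 1 (restock 35): 39 + 35 = 74
  Event 2 (sale 3): sell min(3,74)=3. stock: 74 - 3 = 71. total_sold = 3
  Event 3 (restock 36): 71 + 36 = 107
  Event 4 (sale 22): sell min(22,107)=22. stock: 107 - 22 = 85. total_sold = 25
  Event 5 (restock 17): 85 + 17 = 102
  Event 6 (sale 15): sell min(15,102)=15. stock: 102 - 15 = 87. total_sold = 40
  Event 7 (restock 22): 87 + 22 = 109
  Event 8 (sale 21): sell min(21,109)=21. stock: 109 - 21 = 88. total_sold = 61
Final: stock = 88, total_sold = 61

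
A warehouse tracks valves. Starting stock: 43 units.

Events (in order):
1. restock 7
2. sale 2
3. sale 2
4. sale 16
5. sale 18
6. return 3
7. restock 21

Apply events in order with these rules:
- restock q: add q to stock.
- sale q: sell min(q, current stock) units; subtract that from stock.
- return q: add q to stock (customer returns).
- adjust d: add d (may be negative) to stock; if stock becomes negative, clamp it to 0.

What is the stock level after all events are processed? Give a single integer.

Answer: 36

Derivation:
Processing events:
Start: stock = 43
  Event 1 (restock 7): 43 + 7 = 50
  Event 2 (sale 2): sell min(2,50)=2. stock: 50 - 2 = 48. total_sold = 2
  Event 3 (sale 2): sell min(2,48)=2. stock: 48 - 2 = 46. total_sold = 4
  Event 4 (sale 16): sell min(16,46)=16. stock: 46 - 16 = 30. total_sold = 20
  Event 5 (sale 18): sell min(18,30)=18. stock: 30 - 18 = 12. total_sold = 38
  Event 6 (return 3): 12 + 3 = 15
  Event 7 (restock 21): 15 + 21 = 36
Final: stock = 36, total_sold = 38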